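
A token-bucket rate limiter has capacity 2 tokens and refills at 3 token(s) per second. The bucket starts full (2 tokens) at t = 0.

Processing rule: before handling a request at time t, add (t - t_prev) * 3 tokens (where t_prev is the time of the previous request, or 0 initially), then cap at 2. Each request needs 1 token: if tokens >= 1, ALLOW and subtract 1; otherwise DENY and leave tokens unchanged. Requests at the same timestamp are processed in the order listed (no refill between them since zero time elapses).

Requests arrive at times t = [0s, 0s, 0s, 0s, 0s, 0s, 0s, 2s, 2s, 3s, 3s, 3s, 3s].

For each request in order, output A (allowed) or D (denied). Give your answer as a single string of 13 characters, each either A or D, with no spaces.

Answer: AADDDDDAAAADD

Derivation:
Simulating step by step:
  req#1 t=0s: ALLOW
  req#2 t=0s: ALLOW
  req#3 t=0s: DENY
  req#4 t=0s: DENY
  req#5 t=0s: DENY
  req#6 t=0s: DENY
  req#7 t=0s: DENY
  req#8 t=2s: ALLOW
  req#9 t=2s: ALLOW
  req#10 t=3s: ALLOW
  req#11 t=3s: ALLOW
  req#12 t=3s: DENY
  req#13 t=3s: DENY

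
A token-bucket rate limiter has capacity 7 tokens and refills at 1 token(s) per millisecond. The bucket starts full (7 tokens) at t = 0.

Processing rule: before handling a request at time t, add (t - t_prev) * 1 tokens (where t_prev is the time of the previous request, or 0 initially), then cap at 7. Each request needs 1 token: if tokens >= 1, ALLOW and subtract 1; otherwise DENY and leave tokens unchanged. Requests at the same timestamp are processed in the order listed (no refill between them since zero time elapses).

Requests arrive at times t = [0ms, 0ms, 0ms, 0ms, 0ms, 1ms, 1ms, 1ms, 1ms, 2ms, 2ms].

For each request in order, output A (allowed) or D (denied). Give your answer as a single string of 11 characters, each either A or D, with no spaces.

Answer: AAAAAAAADAD

Derivation:
Simulating step by step:
  req#1 t=0ms: ALLOW
  req#2 t=0ms: ALLOW
  req#3 t=0ms: ALLOW
  req#4 t=0ms: ALLOW
  req#5 t=0ms: ALLOW
  req#6 t=1ms: ALLOW
  req#7 t=1ms: ALLOW
  req#8 t=1ms: ALLOW
  req#9 t=1ms: DENY
  req#10 t=2ms: ALLOW
  req#11 t=2ms: DENY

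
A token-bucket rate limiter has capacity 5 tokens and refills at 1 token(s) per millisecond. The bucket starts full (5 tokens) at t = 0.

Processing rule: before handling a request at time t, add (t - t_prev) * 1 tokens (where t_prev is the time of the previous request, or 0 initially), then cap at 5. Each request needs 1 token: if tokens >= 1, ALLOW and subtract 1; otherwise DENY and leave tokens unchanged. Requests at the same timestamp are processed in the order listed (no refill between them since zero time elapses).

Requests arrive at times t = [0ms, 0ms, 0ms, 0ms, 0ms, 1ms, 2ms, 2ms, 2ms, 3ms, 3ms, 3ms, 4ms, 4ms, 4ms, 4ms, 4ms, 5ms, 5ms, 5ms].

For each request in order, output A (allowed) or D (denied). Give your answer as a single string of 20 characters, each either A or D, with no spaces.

Simulating step by step:
  req#1 t=0ms: ALLOW
  req#2 t=0ms: ALLOW
  req#3 t=0ms: ALLOW
  req#4 t=0ms: ALLOW
  req#5 t=0ms: ALLOW
  req#6 t=1ms: ALLOW
  req#7 t=2ms: ALLOW
  req#8 t=2ms: DENY
  req#9 t=2ms: DENY
  req#10 t=3ms: ALLOW
  req#11 t=3ms: DENY
  req#12 t=3ms: DENY
  req#13 t=4ms: ALLOW
  req#14 t=4ms: DENY
  req#15 t=4ms: DENY
  req#16 t=4ms: DENY
  req#17 t=4ms: DENY
  req#18 t=5ms: ALLOW
  req#19 t=5ms: DENY
  req#20 t=5ms: DENY

Answer: AAAAAAADDADDADDDDADD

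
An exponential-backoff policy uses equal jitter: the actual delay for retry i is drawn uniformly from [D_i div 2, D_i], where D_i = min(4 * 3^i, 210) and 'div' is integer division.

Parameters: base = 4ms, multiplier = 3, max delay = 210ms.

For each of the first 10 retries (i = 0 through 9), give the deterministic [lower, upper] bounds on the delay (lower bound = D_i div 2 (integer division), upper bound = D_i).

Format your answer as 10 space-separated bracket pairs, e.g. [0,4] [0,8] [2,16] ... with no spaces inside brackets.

Answer: [2,4] [6,12] [18,36] [54,108] [105,210] [105,210] [105,210] [105,210] [105,210] [105,210]

Derivation:
Computing bounds per retry:
  i=0: D_i=min(4*3^0,210)=4, bounds=[2,4]
  i=1: D_i=min(4*3^1,210)=12, bounds=[6,12]
  i=2: D_i=min(4*3^2,210)=36, bounds=[18,36]
  i=3: D_i=min(4*3^3,210)=108, bounds=[54,108]
  i=4: D_i=min(4*3^4,210)=210, bounds=[105,210]
  i=5: D_i=min(4*3^5,210)=210, bounds=[105,210]
  i=6: D_i=min(4*3^6,210)=210, bounds=[105,210]
  i=7: D_i=min(4*3^7,210)=210, bounds=[105,210]
  i=8: D_i=min(4*3^8,210)=210, bounds=[105,210]
  i=9: D_i=min(4*3^9,210)=210, bounds=[105,210]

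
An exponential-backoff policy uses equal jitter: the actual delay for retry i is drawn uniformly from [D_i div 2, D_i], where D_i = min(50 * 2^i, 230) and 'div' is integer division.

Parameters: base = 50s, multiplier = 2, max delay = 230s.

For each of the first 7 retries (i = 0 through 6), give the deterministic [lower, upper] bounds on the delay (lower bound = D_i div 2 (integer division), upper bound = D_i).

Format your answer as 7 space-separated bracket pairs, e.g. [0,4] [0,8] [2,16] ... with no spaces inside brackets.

Computing bounds per retry:
  i=0: D_i=min(50*2^0,230)=50, bounds=[25,50]
  i=1: D_i=min(50*2^1,230)=100, bounds=[50,100]
  i=2: D_i=min(50*2^2,230)=200, bounds=[100,200]
  i=3: D_i=min(50*2^3,230)=230, bounds=[115,230]
  i=4: D_i=min(50*2^4,230)=230, bounds=[115,230]
  i=5: D_i=min(50*2^5,230)=230, bounds=[115,230]
  i=6: D_i=min(50*2^6,230)=230, bounds=[115,230]

Answer: [25,50] [50,100] [100,200] [115,230] [115,230] [115,230] [115,230]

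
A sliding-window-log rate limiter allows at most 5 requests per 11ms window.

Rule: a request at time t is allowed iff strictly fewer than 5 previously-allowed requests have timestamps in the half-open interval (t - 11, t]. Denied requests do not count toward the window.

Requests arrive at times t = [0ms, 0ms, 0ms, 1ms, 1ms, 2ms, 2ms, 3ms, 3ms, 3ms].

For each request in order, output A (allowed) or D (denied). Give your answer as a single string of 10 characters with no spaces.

Tracking allowed requests in the window:
  req#1 t=0ms: ALLOW
  req#2 t=0ms: ALLOW
  req#3 t=0ms: ALLOW
  req#4 t=1ms: ALLOW
  req#5 t=1ms: ALLOW
  req#6 t=2ms: DENY
  req#7 t=2ms: DENY
  req#8 t=3ms: DENY
  req#9 t=3ms: DENY
  req#10 t=3ms: DENY

Answer: AAAAADDDDD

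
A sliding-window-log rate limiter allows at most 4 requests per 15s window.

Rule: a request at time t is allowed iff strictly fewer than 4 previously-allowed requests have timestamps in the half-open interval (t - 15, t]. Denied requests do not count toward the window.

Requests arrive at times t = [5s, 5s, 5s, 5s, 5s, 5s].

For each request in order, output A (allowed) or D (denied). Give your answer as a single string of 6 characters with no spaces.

Answer: AAAADD

Derivation:
Tracking allowed requests in the window:
  req#1 t=5s: ALLOW
  req#2 t=5s: ALLOW
  req#3 t=5s: ALLOW
  req#4 t=5s: ALLOW
  req#5 t=5s: DENY
  req#6 t=5s: DENY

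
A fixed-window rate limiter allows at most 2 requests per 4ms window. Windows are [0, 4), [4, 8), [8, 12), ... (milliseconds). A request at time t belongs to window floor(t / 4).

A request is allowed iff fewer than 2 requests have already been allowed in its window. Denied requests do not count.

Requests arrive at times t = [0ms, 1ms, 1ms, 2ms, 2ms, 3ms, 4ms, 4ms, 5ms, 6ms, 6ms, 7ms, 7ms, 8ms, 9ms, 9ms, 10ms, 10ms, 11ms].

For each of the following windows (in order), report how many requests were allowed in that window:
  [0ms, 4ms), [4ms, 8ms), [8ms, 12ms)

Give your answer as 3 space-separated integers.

Answer: 2 2 2

Derivation:
Processing requests:
  req#1 t=0ms (window 0): ALLOW
  req#2 t=1ms (window 0): ALLOW
  req#3 t=1ms (window 0): DENY
  req#4 t=2ms (window 0): DENY
  req#5 t=2ms (window 0): DENY
  req#6 t=3ms (window 0): DENY
  req#7 t=4ms (window 1): ALLOW
  req#8 t=4ms (window 1): ALLOW
  req#9 t=5ms (window 1): DENY
  req#10 t=6ms (window 1): DENY
  req#11 t=6ms (window 1): DENY
  req#12 t=7ms (window 1): DENY
  req#13 t=7ms (window 1): DENY
  req#14 t=8ms (window 2): ALLOW
  req#15 t=9ms (window 2): ALLOW
  req#16 t=9ms (window 2): DENY
  req#17 t=10ms (window 2): DENY
  req#18 t=10ms (window 2): DENY
  req#19 t=11ms (window 2): DENY

Allowed counts by window: 2 2 2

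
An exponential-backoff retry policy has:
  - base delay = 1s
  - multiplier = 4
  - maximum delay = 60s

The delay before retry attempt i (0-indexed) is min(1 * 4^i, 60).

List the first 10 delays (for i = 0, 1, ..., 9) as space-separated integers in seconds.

Computing each delay:
  i=0: min(1*4^0, 60) = 1
  i=1: min(1*4^1, 60) = 4
  i=2: min(1*4^2, 60) = 16
  i=3: min(1*4^3, 60) = 60
  i=4: min(1*4^4, 60) = 60
  i=5: min(1*4^5, 60) = 60
  i=6: min(1*4^6, 60) = 60
  i=7: min(1*4^7, 60) = 60
  i=8: min(1*4^8, 60) = 60
  i=9: min(1*4^9, 60) = 60

Answer: 1 4 16 60 60 60 60 60 60 60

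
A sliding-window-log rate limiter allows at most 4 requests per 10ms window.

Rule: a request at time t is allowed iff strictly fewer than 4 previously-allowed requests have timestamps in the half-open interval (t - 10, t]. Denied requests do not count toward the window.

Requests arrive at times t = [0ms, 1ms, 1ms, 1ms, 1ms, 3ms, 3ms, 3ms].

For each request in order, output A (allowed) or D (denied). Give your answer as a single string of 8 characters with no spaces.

Tracking allowed requests in the window:
  req#1 t=0ms: ALLOW
  req#2 t=1ms: ALLOW
  req#3 t=1ms: ALLOW
  req#4 t=1ms: ALLOW
  req#5 t=1ms: DENY
  req#6 t=3ms: DENY
  req#7 t=3ms: DENY
  req#8 t=3ms: DENY

Answer: AAAADDDD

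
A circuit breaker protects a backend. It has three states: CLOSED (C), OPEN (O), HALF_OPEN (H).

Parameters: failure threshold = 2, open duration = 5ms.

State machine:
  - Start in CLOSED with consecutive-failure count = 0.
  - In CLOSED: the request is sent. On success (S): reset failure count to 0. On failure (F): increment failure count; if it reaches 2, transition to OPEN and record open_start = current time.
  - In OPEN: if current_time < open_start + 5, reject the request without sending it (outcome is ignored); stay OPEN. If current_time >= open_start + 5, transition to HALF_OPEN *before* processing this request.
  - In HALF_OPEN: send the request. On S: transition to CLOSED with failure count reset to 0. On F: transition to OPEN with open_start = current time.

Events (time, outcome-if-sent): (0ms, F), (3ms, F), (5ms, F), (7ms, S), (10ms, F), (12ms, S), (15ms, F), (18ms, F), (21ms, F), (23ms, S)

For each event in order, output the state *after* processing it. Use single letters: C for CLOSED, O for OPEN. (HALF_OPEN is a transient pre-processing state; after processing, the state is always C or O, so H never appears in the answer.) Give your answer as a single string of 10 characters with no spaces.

Answer: COOOOOOOOO

Derivation:
State after each event:
  event#1 t=0ms outcome=F: state=CLOSED
  event#2 t=3ms outcome=F: state=OPEN
  event#3 t=5ms outcome=F: state=OPEN
  event#4 t=7ms outcome=S: state=OPEN
  event#5 t=10ms outcome=F: state=OPEN
  event#6 t=12ms outcome=S: state=OPEN
  event#7 t=15ms outcome=F: state=OPEN
  event#8 t=18ms outcome=F: state=OPEN
  event#9 t=21ms outcome=F: state=OPEN
  event#10 t=23ms outcome=S: state=OPEN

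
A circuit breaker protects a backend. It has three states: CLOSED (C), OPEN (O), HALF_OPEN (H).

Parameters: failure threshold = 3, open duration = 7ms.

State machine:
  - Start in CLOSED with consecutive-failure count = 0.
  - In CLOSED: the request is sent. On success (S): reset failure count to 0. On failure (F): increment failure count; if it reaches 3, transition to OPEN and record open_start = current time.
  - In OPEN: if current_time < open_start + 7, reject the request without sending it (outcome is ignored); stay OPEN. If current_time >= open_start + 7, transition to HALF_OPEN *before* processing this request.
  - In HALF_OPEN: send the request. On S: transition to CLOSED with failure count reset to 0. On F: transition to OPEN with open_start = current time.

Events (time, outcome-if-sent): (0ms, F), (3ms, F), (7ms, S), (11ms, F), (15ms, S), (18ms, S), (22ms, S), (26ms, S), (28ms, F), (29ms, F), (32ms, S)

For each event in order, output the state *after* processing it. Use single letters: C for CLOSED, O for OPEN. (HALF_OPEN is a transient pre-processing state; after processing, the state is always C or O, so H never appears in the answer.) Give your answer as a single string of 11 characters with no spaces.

State after each event:
  event#1 t=0ms outcome=F: state=CLOSED
  event#2 t=3ms outcome=F: state=CLOSED
  event#3 t=7ms outcome=S: state=CLOSED
  event#4 t=11ms outcome=F: state=CLOSED
  event#5 t=15ms outcome=S: state=CLOSED
  event#6 t=18ms outcome=S: state=CLOSED
  event#7 t=22ms outcome=S: state=CLOSED
  event#8 t=26ms outcome=S: state=CLOSED
  event#9 t=28ms outcome=F: state=CLOSED
  event#10 t=29ms outcome=F: state=CLOSED
  event#11 t=32ms outcome=S: state=CLOSED

Answer: CCCCCCCCCCC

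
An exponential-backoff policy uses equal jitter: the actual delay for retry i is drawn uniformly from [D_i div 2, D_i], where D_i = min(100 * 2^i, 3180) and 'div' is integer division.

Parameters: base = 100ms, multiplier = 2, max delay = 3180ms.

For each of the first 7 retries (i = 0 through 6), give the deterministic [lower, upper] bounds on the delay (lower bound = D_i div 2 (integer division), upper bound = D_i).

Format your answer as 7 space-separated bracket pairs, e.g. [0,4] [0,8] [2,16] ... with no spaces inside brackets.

Computing bounds per retry:
  i=0: D_i=min(100*2^0,3180)=100, bounds=[50,100]
  i=1: D_i=min(100*2^1,3180)=200, bounds=[100,200]
  i=2: D_i=min(100*2^2,3180)=400, bounds=[200,400]
  i=3: D_i=min(100*2^3,3180)=800, bounds=[400,800]
  i=4: D_i=min(100*2^4,3180)=1600, bounds=[800,1600]
  i=5: D_i=min(100*2^5,3180)=3180, bounds=[1590,3180]
  i=6: D_i=min(100*2^6,3180)=3180, bounds=[1590,3180]

Answer: [50,100] [100,200] [200,400] [400,800] [800,1600] [1590,3180] [1590,3180]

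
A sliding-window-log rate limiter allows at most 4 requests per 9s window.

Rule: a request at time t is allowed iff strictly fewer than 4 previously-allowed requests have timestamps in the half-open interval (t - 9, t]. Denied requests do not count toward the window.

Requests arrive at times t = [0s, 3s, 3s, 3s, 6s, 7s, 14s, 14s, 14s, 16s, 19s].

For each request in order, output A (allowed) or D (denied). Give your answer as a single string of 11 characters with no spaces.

Answer: AAAADDAAAAD

Derivation:
Tracking allowed requests in the window:
  req#1 t=0s: ALLOW
  req#2 t=3s: ALLOW
  req#3 t=3s: ALLOW
  req#4 t=3s: ALLOW
  req#5 t=6s: DENY
  req#6 t=7s: DENY
  req#7 t=14s: ALLOW
  req#8 t=14s: ALLOW
  req#9 t=14s: ALLOW
  req#10 t=16s: ALLOW
  req#11 t=19s: DENY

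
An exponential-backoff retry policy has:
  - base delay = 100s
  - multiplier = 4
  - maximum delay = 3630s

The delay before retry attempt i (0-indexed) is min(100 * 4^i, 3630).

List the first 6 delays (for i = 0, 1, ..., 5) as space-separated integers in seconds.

Answer: 100 400 1600 3630 3630 3630

Derivation:
Computing each delay:
  i=0: min(100*4^0, 3630) = 100
  i=1: min(100*4^1, 3630) = 400
  i=2: min(100*4^2, 3630) = 1600
  i=3: min(100*4^3, 3630) = 3630
  i=4: min(100*4^4, 3630) = 3630
  i=5: min(100*4^5, 3630) = 3630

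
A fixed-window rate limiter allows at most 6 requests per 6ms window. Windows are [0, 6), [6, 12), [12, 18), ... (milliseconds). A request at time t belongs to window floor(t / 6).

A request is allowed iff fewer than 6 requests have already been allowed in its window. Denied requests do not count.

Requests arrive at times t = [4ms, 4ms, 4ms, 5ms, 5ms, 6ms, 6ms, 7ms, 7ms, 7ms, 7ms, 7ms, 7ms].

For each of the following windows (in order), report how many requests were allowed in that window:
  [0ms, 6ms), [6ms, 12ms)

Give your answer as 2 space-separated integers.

Answer: 5 6

Derivation:
Processing requests:
  req#1 t=4ms (window 0): ALLOW
  req#2 t=4ms (window 0): ALLOW
  req#3 t=4ms (window 0): ALLOW
  req#4 t=5ms (window 0): ALLOW
  req#5 t=5ms (window 0): ALLOW
  req#6 t=6ms (window 1): ALLOW
  req#7 t=6ms (window 1): ALLOW
  req#8 t=7ms (window 1): ALLOW
  req#9 t=7ms (window 1): ALLOW
  req#10 t=7ms (window 1): ALLOW
  req#11 t=7ms (window 1): ALLOW
  req#12 t=7ms (window 1): DENY
  req#13 t=7ms (window 1): DENY

Allowed counts by window: 5 6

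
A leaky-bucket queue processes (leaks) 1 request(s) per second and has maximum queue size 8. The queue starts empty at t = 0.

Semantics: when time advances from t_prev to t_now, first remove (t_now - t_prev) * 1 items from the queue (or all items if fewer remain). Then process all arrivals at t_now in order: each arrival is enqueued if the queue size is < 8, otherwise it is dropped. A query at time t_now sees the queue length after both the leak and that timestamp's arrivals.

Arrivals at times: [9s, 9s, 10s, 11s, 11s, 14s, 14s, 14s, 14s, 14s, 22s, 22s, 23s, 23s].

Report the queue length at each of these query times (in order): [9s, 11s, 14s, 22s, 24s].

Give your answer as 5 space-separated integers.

Queue lengths at query times:
  query t=9s: backlog = 2
  query t=11s: backlog = 3
  query t=14s: backlog = 5
  query t=22s: backlog = 2
  query t=24s: backlog = 2

Answer: 2 3 5 2 2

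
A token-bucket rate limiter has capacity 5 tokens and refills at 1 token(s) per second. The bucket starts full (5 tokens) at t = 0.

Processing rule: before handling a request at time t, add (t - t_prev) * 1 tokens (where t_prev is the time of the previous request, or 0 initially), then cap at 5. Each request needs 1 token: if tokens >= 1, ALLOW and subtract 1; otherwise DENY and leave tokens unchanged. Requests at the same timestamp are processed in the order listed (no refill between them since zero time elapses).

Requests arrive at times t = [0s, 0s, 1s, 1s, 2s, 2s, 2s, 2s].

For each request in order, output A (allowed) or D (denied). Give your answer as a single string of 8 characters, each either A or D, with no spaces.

Simulating step by step:
  req#1 t=0s: ALLOW
  req#2 t=0s: ALLOW
  req#3 t=1s: ALLOW
  req#4 t=1s: ALLOW
  req#5 t=2s: ALLOW
  req#6 t=2s: ALLOW
  req#7 t=2s: ALLOW
  req#8 t=2s: DENY

Answer: AAAAAAAD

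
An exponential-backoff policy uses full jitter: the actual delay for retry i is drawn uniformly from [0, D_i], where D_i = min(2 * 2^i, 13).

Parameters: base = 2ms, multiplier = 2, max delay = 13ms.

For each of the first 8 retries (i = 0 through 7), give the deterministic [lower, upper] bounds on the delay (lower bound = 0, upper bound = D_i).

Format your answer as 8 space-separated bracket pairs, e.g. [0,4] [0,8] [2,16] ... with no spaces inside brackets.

Answer: [0,2] [0,4] [0,8] [0,13] [0,13] [0,13] [0,13] [0,13]

Derivation:
Computing bounds per retry:
  i=0: D_i=min(2*2^0,13)=2, bounds=[0,2]
  i=1: D_i=min(2*2^1,13)=4, bounds=[0,4]
  i=2: D_i=min(2*2^2,13)=8, bounds=[0,8]
  i=3: D_i=min(2*2^3,13)=13, bounds=[0,13]
  i=4: D_i=min(2*2^4,13)=13, bounds=[0,13]
  i=5: D_i=min(2*2^5,13)=13, bounds=[0,13]
  i=6: D_i=min(2*2^6,13)=13, bounds=[0,13]
  i=7: D_i=min(2*2^7,13)=13, bounds=[0,13]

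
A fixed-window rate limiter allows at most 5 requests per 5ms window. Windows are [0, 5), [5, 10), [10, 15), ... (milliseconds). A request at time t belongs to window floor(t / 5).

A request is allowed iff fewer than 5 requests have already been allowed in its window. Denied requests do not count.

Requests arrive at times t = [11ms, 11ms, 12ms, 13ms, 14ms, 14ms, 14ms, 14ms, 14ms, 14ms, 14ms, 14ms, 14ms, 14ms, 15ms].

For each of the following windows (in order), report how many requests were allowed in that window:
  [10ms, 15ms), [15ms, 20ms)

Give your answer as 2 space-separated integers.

Processing requests:
  req#1 t=11ms (window 2): ALLOW
  req#2 t=11ms (window 2): ALLOW
  req#3 t=12ms (window 2): ALLOW
  req#4 t=13ms (window 2): ALLOW
  req#5 t=14ms (window 2): ALLOW
  req#6 t=14ms (window 2): DENY
  req#7 t=14ms (window 2): DENY
  req#8 t=14ms (window 2): DENY
  req#9 t=14ms (window 2): DENY
  req#10 t=14ms (window 2): DENY
  req#11 t=14ms (window 2): DENY
  req#12 t=14ms (window 2): DENY
  req#13 t=14ms (window 2): DENY
  req#14 t=14ms (window 2): DENY
  req#15 t=15ms (window 3): ALLOW

Allowed counts by window: 5 1

Answer: 5 1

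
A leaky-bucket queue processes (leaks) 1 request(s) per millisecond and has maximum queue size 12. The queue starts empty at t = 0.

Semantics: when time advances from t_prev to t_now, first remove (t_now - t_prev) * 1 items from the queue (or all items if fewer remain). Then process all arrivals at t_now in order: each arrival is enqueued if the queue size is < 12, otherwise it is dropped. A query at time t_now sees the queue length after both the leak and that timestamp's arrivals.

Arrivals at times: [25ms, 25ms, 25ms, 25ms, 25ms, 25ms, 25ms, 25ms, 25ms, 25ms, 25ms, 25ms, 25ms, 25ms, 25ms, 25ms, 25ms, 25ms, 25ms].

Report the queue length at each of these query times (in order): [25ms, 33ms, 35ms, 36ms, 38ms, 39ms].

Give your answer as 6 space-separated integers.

Answer: 12 4 2 1 0 0

Derivation:
Queue lengths at query times:
  query t=25ms: backlog = 12
  query t=33ms: backlog = 4
  query t=35ms: backlog = 2
  query t=36ms: backlog = 1
  query t=38ms: backlog = 0
  query t=39ms: backlog = 0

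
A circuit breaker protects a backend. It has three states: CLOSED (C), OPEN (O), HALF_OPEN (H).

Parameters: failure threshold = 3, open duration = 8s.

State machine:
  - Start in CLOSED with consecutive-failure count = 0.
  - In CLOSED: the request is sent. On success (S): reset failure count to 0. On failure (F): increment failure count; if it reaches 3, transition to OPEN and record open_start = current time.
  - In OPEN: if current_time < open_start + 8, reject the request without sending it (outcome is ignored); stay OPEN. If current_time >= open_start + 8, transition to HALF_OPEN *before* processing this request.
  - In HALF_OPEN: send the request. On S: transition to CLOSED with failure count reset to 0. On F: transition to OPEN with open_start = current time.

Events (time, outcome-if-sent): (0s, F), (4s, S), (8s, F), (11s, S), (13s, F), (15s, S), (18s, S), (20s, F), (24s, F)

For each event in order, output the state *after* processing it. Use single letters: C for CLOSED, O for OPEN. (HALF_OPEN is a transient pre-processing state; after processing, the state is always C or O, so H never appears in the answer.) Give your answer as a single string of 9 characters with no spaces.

Answer: CCCCCCCCC

Derivation:
State after each event:
  event#1 t=0s outcome=F: state=CLOSED
  event#2 t=4s outcome=S: state=CLOSED
  event#3 t=8s outcome=F: state=CLOSED
  event#4 t=11s outcome=S: state=CLOSED
  event#5 t=13s outcome=F: state=CLOSED
  event#6 t=15s outcome=S: state=CLOSED
  event#7 t=18s outcome=S: state=CLOSED
  event#8 t=20s outcome=F: state=CLOSED
  event#9 t=24s outcome=F: state=CLOSED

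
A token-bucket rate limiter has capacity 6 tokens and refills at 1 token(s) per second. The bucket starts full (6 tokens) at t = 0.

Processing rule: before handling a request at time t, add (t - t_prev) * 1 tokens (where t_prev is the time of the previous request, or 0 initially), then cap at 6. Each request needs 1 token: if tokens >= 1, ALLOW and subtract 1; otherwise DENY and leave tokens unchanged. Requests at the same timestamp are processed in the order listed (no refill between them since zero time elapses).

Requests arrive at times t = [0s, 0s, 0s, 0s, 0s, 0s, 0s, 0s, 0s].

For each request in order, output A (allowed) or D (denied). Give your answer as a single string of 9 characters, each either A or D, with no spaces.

Answer: AAAAAADDD

Derivation:
Simulating step by step:
  req#1 t=0s: ALLOW
  req#2 t=0s: ALLOW
  req#3 t=0s: ALLOW
  req#4 t=0s: ALLOW
  req#5 t=0s: ALLOW
  req#6 t=0s: ALLOW
  req#7 t=0s: DENY
  req#8 t=0s: DENY
  req#9 t=0s: DENY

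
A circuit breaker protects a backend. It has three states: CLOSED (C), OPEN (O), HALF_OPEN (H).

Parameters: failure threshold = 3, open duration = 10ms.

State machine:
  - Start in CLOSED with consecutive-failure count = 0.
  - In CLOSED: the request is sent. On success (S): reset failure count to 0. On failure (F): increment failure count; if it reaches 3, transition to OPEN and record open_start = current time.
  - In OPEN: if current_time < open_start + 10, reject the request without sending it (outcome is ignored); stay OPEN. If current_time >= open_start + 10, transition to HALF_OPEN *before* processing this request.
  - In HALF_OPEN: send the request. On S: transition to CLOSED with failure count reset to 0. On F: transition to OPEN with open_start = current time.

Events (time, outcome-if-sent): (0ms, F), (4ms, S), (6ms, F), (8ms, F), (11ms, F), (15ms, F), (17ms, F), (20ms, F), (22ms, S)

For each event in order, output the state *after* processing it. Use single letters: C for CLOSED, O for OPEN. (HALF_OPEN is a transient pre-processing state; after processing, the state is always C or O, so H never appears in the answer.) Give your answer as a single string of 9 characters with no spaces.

State after each event:
  event#1 t=0ms outcome=F: state=CLOSED
  event#2 t=4ms outcome=S: state=CLOSED
  event#3 t=6ms outcome=F: state=CLOSED
  event#4 t=8ms outcome=F: state=CLOSED
  event#5 t=11ms outcome=F: state=OPEN
  event#6 t=15ms outcome=F: state=OPEN
  event#7 t=17ms outcome=F: state=OPEN
  event#8 t=20ms outcome=F: state=OPEN
  event#9 t=22ms outcome=S: state=CLOSED

Answer: CCCCOOOOC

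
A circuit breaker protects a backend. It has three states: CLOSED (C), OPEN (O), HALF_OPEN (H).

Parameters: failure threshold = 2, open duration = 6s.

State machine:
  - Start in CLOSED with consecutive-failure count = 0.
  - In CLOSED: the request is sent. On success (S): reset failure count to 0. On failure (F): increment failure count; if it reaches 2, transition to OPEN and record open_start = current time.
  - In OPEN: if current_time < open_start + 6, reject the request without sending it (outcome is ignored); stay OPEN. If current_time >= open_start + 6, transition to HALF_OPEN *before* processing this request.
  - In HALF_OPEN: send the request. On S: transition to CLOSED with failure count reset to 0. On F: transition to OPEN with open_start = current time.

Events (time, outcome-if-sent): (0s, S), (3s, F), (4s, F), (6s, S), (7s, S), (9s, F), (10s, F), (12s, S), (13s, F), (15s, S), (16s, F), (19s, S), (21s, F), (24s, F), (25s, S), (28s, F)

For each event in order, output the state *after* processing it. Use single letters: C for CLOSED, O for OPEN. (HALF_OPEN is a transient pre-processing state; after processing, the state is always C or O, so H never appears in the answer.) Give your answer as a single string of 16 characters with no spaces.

Answer: CCOOOOOOOOOOOOOO

Derivation:
State after each event:
  event#1 t=0s outcome=S: state=CLOSED
  event#2 t=3s outcome=F: state=CLOSED
  event#3 t=4s outcome=F: state=OPEN
  event#4 t=6s outcome=S: state=OPEN
  event#5 t=7s outcome=S: state=OPEN
  event#6 t=9s outcome=F: state=OPEN
  event#7 t=10s outcome=F: state=OPEN
  event#8 t=12s outcome=S: state=OPEN
  event#9 t=13s outcome=F: state=OPEN
  event#10 t=15s outcome=S: state=OPEN
  event#11 t=16s outcome=F: state=OPEN
  event#12 t=19s outcome=S: state=OPEN
  event#13 t=21s outcome=F: state=OPEN
  event#14 t=24s outcome=F: state=OPEN
  event#15 t=25s outcome=S: state=OPEN
  event#16 t=28s outcome=F: state=OPEN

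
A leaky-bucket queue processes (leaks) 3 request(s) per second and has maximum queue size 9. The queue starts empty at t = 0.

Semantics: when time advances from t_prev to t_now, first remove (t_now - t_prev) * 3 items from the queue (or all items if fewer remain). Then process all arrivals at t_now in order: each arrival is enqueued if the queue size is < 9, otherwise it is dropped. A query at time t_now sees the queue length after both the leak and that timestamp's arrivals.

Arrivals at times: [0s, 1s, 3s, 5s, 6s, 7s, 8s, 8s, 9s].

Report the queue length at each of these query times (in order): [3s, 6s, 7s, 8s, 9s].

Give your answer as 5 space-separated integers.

Answer: 1 1 1 2 1

Derivation:
Queue lengths at query times:
  query t=3s: backlog = 1
  query t=6s: backlog = 1
  query t=7s: backlog = 1
  query t=8s: backlog = 2
  query t=9s: backlog = 1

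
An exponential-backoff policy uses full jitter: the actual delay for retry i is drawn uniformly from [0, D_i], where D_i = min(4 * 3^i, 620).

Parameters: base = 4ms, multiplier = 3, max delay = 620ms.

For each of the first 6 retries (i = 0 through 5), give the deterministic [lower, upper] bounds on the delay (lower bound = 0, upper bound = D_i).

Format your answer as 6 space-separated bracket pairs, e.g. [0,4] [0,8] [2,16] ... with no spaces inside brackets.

Answer: [0,4] [0,12] [0,36] [0,108] [0,324] [0,620]

Derivation:
Computing bounds per retry:
  i=0: D_i=min(4*3^0,620)=4, bounds=[0,4]
  i=1: D_i=min(4*3^1,620)=12, bounds=[0,12]
  i=2: D_i=min(4*3^2,620)=36, bounds=[0,36]
  i=3: D_i=min(4*3^3,620)=108, bounds=[0,108]
  i=4: D_i=min(4*3^4,620)=324, bounds=[0,324]
  i=5: D_i=min(4*3^5,620)=620, bounds=[0,620]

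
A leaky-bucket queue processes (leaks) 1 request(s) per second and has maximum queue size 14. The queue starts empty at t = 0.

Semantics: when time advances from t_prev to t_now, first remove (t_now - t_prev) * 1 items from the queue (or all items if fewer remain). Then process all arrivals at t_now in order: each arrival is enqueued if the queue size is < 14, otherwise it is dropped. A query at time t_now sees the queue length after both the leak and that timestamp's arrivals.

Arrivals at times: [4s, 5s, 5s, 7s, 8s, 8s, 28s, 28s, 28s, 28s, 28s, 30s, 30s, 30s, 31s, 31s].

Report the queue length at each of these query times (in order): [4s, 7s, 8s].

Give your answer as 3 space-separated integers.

Queue lengths at query times:
  query t=4s: backlog = 1
  query t=7s: backlog = 1
  query t=8s: backlog = 2

Answer: 1 1 2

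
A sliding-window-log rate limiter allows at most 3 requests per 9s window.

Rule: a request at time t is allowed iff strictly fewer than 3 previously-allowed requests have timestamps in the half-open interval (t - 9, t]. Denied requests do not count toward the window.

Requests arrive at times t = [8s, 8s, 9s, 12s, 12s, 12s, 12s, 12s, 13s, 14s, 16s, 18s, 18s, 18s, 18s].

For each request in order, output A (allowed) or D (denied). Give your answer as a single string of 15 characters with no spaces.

Tracking allowed requests in the window:
  req#1 t=8s: ALLOW
  req#2 t=8s: ALLOW
  req#3 t=9s: ALLOW
  req#4 t=12s: DENY
  req#5 t=12s: DENY
  req#6 t=12s: DENY
  req#7 t=12s: DENY
  req#8 t=12s: DENY
  req#9 t=13s: DENY
  req#10 t=14s: DENY
  req#11 t=16s: DENY
  req#12 t=18s: ALLOW
  req#13 t=18s: ALLOW
  req#14 t=18s: ALLOW
  req#15 t=18s: DENY

Answer: AAADDDDDDDDAAAD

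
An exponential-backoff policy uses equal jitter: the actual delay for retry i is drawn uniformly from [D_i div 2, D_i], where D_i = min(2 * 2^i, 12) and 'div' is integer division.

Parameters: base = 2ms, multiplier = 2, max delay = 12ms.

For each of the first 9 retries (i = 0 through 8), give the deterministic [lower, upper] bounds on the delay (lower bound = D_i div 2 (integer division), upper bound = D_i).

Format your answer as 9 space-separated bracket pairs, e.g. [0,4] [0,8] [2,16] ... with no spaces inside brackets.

Computing bounds per retry:
  i=0: D_i=min(2*2^0,12)=2, bounds=[1,2]
  i=1: D_i=min(2*2^1,12)=4, bounds=[2,4]
  i=2: D_i=min(2*2^2,12)=8, bounds=[4,8]
  i=3: D_i=min(2*2^3,12)=12, bounds=[6,12]
  i=4: D_i=min(2*2^4,12)=12, bounds=[6,12]
  i=5: D_i=min(2*2^5,12)=12, bounds=[6,12]
  i=6: D_i=min(2*2^6,12)=12, bounds=[6,12]
  i=7: D_i=min(2*2^7,12)=12, bounds=[6,12]
  i=8: D_i=min(2*2^8,12)=12, bounds=[6,12]

Answer: [1,2] [2,4] [4,8] [6,12] [6,12] [6,12] [6,12] [6,12] [6,12]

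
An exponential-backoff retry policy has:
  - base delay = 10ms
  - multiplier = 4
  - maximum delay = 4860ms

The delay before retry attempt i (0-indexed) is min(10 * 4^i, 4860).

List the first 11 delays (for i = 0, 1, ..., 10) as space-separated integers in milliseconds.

Answer: 10 40 160 640 2560 4860 4860 4860 4860 4860 4860

Derivation:
Computing each delay:
  i=0: min(10*4^0, 4860) = 10
  i=1: min(10*4^1, 4860) = 40
  i=2: min(10*4^2, 4860) = 160
  i=3: min(10*4^3, 4860) = 640
  i=4: min(10*4^4, 4860) = 2560
  i=5: min(10*4^5, 4860) = 4860
  i=6: min(10*4^6, 4860) = 4860
  i=7: min(10*4^7, 4860) = 4860
  i=8: min(10*4^8, 4860) = 4860
  i=9: min(10*4^9, 4860) = 4860
  i=10: min(10*4^10, 4860) = 4860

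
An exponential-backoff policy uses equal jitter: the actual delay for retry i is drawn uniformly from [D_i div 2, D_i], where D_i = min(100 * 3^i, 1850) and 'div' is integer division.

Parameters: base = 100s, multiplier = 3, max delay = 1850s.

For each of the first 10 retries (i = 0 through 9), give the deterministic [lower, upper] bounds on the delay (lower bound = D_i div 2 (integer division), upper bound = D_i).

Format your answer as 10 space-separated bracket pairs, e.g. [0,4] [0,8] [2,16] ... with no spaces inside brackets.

Answer: [50,100] [150,300] [450,900] [925,1850] [925,1850] [925,1850] [925,1850] [925,1850] [925,1850] [925,1850]

Derivation:
Computing bounds per retry:
  i=0: D_i=min(100*3^0,1850)=100, bounds=[50,100]
  i=1: D_i=min(100*3^1,1850)=300, bounds=[150,300]
  i=2: D_i=min(100*3^2,1850)=900, bounds=[450,900]
  i=3: D_i=min(100*3^3,1850)=1850, bounds=[925,1850]
  i=4: D_i=min(100*3^4,1850)=1850, bounds=[925,1850]
  i=5: D_i=min(100*3^5,1850)=1850, bounds=[925,1850]
  i=6: D_i=min(100*3^6,1850)=1850, bounds=[925,1850]
  i=7: D_i=min(100*3^7,1850)=1850, bounds=[925,1850]
  i=8: D_i=min(100*3^8,1850)=1850, bounds=[925,1850]
  i=9: D_i=min(100*3^9,1850)=1850, bounds=[925,1850]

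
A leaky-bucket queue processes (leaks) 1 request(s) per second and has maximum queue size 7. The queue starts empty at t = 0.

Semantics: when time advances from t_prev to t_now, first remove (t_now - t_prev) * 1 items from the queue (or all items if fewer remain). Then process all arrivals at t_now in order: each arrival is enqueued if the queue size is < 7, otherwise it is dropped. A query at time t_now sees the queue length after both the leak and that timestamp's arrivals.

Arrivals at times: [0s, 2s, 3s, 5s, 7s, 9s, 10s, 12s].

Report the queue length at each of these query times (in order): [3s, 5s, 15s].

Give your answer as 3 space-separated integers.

Queue lengths at query times:
  query t=3s: backlog = 1
  query t=5s: backlog = 1
  query t=15s: backlog = 0

Answer: 1 1 0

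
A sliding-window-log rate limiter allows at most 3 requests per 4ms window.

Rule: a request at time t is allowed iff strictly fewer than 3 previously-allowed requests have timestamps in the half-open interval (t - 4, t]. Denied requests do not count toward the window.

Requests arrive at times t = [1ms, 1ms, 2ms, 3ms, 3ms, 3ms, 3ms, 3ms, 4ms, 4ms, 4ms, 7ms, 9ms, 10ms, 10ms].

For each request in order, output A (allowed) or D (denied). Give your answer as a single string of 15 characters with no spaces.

Tracking allowed requests in the window:
  req#1 t=1ms: ALLOW
  req#2 t=1ms: ALLOW
  req#3 t=2ms: ALLOW
  req#4 t=3ms: DENY
  req#5 t=3ms: DENY
  req#6 t=3ms: DENY
  req#7 t=3ms: DENY
  req#8 t=3ms: DENY
  req#9 t=4ms: DENY
  req#10 t=4ms: DENY
  req#11 t=4ms: DENY
  req#12 t=7ms: ALLOW
  req#13 t=9ms: ALLOW
  req#14 t=10ms: ALLOW
  req#15 t=10ms: DENY

Answer: AAADDDDDDDDAAAD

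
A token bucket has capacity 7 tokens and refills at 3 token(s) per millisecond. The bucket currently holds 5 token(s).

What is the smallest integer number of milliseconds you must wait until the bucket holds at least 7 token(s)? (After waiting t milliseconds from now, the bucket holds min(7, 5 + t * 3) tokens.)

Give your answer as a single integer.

Answer: 1

Derivation:
Need 5 + t * 3 >= 7, so t >= 2/3.
Smallest integer t = ceil(2/3) = 1.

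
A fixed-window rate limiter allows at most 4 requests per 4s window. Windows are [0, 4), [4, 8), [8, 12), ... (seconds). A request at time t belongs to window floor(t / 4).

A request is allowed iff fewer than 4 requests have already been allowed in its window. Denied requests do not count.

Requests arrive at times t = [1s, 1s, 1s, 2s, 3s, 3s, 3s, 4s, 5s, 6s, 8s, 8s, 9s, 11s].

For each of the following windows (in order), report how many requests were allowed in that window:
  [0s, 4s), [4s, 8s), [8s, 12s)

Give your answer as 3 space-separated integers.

Answer: 4 3 4

Derivation:
Processing requests:
  req#1 t=1s (window 0): ALLOW
  req#2 t=1s (window 0): ALLOW
  req#3 t=1s (window 0): ALLOW
  req#4 t=2s (window 0): ALLOW
  req#5 t=3s (window 0): DENY
  req#6 t=3s (window 0): DENY
  req#7 t=3s (window 0): DENY
  req#8 t=4s (window 1): ALLOW
  req#9 t=5s (window 1): ALLOW
  req#10 t=6s (window 1): ALLOW
  req#11 t=8s (window 2): ALLOW
  req#12 t=8s (window 2): ALLOW
  req#13 t=9s (window 2): ALLOW
  req#14 t=11s (window 2): ALLOW

Allowed counts by window: 4 3 4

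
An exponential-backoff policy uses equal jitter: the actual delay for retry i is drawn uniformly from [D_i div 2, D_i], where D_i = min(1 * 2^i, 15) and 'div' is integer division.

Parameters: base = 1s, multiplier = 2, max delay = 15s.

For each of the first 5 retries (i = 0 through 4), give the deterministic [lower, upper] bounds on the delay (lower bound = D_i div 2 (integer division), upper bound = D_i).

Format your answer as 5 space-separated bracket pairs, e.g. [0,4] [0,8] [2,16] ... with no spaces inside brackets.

Computing bounds per retry:
  i=0: D_i=min(1*2^0,15)=1, bounds=[0,1]
  i=1: D_i=min(1*2^1,15)=2, bounds=[1,2]
  i=2: D_i=min(1*2^2,15)=4, bounds=[2,4]
  i=3: D_i=min(1*2^3,15)=8, bounds=[4,8]
  i=4: D_i=min(1*2^4,15)=15, bounds=[7,15]

Answer: [0,1] [1,2] [2,4] [4,8] [7,15]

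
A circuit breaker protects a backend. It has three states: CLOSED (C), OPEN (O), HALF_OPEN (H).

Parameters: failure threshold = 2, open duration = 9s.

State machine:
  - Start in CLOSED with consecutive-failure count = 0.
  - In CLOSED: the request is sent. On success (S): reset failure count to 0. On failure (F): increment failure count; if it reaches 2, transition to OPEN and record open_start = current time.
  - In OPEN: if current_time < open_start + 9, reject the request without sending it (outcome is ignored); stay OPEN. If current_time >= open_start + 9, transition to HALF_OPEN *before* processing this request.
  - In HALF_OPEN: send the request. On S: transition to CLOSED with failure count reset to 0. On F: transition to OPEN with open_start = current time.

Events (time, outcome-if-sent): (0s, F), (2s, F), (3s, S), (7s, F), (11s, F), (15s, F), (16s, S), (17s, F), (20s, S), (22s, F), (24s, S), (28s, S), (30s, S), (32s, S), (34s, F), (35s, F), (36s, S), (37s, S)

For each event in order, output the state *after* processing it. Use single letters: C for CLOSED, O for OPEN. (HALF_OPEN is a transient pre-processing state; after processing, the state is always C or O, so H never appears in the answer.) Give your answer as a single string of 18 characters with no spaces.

Answer: COOOOOOOCCCCCCCOOO

Derivation:
State after each event:
  event#1 t=0s outcome=F: state=CLOSED
  event#2 t=2s outcome=F: state=OPEN
  event#3 t=3s outcome=S: state=OPEN
  event#4 t=7s outcome=F: state=OPEN
  event#5 t=11s outcome=F: state=OPEN
  event#6 t=15s outcome=F: state=OPEN
  event#7 t=16s outcome=S: state=OPEN
  event#8 t=17s outcome=F: state=OPEN
  event#9 t=20s outcome=S: state=CLOSED
  event#10 t=22s outcome=F: state=CLOSED
  event#11 t=24s outcome=S: state=CLOSED
  event#12 t=28s outcome=S: state=CLOSED
  event#13 t=30s outcome=S: state=CLOSED
  event#14 t=32s outcome=S: state=CLOSED
  event#15 t=34s outcome=F: state=CLOSED
  event#16 t=35s outcome=F: state=OPEN
  event#17 t=36s outcome=S: state=OPEN
  event#18 t=37s outcome=S: state=OPEN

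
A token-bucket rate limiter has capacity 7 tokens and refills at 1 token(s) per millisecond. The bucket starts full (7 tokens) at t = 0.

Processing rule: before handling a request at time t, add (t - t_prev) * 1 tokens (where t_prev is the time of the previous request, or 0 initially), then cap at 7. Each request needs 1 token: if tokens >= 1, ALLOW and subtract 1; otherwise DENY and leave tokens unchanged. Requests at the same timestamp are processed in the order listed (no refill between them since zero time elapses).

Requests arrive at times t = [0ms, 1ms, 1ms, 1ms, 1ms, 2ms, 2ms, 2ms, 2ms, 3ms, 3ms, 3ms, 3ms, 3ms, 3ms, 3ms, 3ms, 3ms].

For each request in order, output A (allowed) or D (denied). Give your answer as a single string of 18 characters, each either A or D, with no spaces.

Answer: AAAAAAAAAADDDDDDDD

Derivation:
Simulating step by step:
  req#1 t=0ms: ALLOW
  req#2 t=1ms: ALLOW
  req#3 t=1ms: ALLOW
  req#4 t=1ms: ALLOW
  req#5 t=1ms: ALLOW
  req#6 t=2ms: ALLOW
  req#7 t=2ms: ALLOW
  req#8 t=2ms: ALLOW
  req#9 t=2ms: ALLOW
  req#10 t=3ms: ALLOW
  req#11 t=3ms: DENY
  req#12 t=3ms: DENY
  req#13 t=3ms: DENY
  req#14 t=3ms: DENY
  req#15 t=3ms: DENY
  req#16 t=3ms: DENY
  req#17 t=3ms: DENY
  req#18 t=3ms: DENY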